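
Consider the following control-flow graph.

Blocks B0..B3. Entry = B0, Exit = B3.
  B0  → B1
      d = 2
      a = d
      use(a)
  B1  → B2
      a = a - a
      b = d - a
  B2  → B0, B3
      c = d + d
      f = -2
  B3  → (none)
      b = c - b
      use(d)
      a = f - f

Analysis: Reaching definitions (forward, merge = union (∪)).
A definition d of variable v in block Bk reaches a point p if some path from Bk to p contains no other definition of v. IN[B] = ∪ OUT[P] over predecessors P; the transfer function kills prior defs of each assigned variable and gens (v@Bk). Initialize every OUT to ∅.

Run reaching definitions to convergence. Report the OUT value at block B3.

Answer: {a@B3, b@B3, c@B2, d@B0, f@B2}

Working:
Per-block solution:
  B0:   IN={a@B1, b@B1, c@B2, d@B0, f@B2}   OUT={a@B0, b@B1, c@B2, d@B0, f@B2}
  B1:   IN={a@B0, b@B1, c@B2, d@B0, f@B2}   OUT={a@B1, b@B1, c@B2, d@B0, f@B2}
  B2:   IN={a@B1, b@B1, c@B2, d@B0, f@B2}   OUT={a@B1, b@B1, c@B2, d@B0, f@B2}
  B3:   IN={a@B1, b@B1, c@B2, d@B0, f@B2}   OUT={a@B3, b@B3, c@B2, d@B0, f@B2}

Merge at B3: IN[B3] = OUT[B2] = {a@B1, b@B1, c@B2, d@B0, f@B2}
Applying B3's transfer function to that IN value gives OUT[B3] (row B3 above).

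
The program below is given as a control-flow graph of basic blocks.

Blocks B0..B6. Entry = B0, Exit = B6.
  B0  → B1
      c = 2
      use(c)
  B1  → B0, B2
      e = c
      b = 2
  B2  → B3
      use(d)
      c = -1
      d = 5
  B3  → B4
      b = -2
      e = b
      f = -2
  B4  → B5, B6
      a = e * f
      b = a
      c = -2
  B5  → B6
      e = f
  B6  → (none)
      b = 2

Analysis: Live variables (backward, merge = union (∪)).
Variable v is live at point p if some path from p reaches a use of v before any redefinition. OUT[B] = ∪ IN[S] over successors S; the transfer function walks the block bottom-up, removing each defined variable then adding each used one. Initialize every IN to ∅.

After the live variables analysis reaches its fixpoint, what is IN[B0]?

Answer: {d}

Trace:
Fixpoint table:
  B0: | IN={d} | OUT={c, d}
  B1: | IN={c, d} | OUT={d}
  B2: | IN={d} | OUT={}
  B3: | IN={} | OUT={e, f}
  B4: | IN={e, f} | OUT={f}
  B5: | IN={f} | OUT={}
  B6: | IN={} | OUT={}

Merge at B0: OUT[B0] = IN[B1] = {c, d}
Applying B0's transfer function to that OUT value gives IN[B0] (row B0 above).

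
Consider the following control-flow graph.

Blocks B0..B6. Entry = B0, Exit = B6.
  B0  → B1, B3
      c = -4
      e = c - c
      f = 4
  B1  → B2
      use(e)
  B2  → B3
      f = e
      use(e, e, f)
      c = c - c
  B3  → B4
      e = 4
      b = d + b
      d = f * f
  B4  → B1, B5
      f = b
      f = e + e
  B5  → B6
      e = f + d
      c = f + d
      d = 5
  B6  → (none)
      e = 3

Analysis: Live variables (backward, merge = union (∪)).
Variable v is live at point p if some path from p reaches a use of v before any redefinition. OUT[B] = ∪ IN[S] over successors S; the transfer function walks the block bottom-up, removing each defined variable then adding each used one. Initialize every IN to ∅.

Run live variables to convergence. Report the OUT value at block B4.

Answer: {b, c, d, e, f}

Working:
Per-block solution:
  B0:   IN={b, d}   OUT={b, c, d, e, f}
  B1:   IN={b, c, d, e}   OUT={b, c, d, e}
  B2:   IN={b, c, d, e}   OUT={b, c, d, f}
  B3:   IN={b, c, d, f}   OUT={b, c, d, e}
  B4:   IN={b, c, d, e}   OUT={b, c, d, e, f}
  B5:   IN={d, f}   OUT={}
  B6:   IN={}   OUT={}

Merge at B4: OUT[B4] = IN[B1] ⊔ IN[B5] = {b, c, d, e, f}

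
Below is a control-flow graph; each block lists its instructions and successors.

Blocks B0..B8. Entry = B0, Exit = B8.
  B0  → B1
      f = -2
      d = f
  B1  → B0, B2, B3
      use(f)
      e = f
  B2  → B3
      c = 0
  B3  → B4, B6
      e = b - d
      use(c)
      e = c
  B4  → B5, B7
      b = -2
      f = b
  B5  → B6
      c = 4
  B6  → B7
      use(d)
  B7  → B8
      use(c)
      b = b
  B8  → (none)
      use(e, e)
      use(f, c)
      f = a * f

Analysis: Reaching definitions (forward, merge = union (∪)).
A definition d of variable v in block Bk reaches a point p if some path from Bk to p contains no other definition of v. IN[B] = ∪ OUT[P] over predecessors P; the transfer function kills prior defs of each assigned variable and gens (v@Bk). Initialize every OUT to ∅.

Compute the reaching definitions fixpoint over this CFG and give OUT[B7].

Answer: {b@B7, c@B2, c@B5, d@B0, e@B3, f@B0, f@B4}

Trace:
Fixpoint table:
  B0: | IN={d@B0, e@B1, f@B0} | OUT={d@B0, e@B1, f@B0}
  B1: | IN={d@B0, e@B1, f@B0} | OUT={d@B0, e@B1, f@B0}
  B2: | IN={d@B0, e@B1, f@B0} | OUT={c@B2, d@B0, e@B1, f@B0}
  B3: | IN={c@B2, d@B0, e@B1, f@B0} | OUT={c@B2, d@B0, e@B3, f@B0}
  B4: | IN={c@B2, d@B0, e@B3, f@B0} | OUT={b@B4, c@B2, d@B0, e@B3, f@B4}
  B5: | IN={b@B4, c@B2, d@B0, e@B3, f@B4} | OUT={b@B4, c@B5, d@B0, e@B3, f@B4}
  B6: | IN={b@B4, c@B2, c@B5, d@B0, e@B3, f@B0, f@B4} | OUT={b@B4, c@B2, c@B5, d@B0, e@B3, f@B0, f@B4}
  B7: | IN={b@B4, c@B2, c@B5, d@B0, e@B3, f@B0, f@B4} | OUT={b@B7, c@B2, c@B5, d@B0, e@B3, f@B0, f@B4}
  B8: | IN={b@B7, c@B2, c@B5, d@B0, e@B3, f@B0, f@B4} | OUT={b@B7, c@B2, c@B5, d@B0, e@B3, f@B8}

Merge at B7: IN[B7] = OUT[B4] ⊔ OUT[B6] = {b@B4, c@B2, c@B5, d@B0, e@B3, f@B0, f@B4}
Applying B7's transfer function to that IN value gives OUT[B7] (row B7 above).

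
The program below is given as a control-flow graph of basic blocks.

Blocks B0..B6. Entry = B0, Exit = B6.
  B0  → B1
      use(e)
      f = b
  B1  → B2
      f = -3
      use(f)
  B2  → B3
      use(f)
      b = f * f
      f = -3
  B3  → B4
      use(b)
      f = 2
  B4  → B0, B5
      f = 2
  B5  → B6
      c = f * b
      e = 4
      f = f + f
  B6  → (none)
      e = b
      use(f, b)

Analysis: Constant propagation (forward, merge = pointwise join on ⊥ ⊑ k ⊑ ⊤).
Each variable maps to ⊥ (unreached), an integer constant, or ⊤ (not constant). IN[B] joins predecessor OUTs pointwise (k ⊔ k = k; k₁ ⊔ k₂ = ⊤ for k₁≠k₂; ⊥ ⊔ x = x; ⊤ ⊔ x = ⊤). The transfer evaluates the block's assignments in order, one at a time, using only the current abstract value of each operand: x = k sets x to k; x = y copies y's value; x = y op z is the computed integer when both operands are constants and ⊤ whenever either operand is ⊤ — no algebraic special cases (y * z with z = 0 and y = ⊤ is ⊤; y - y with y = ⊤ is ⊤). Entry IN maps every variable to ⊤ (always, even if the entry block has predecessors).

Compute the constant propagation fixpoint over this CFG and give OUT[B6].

Converged values:
  B0: | IN=(all ⊤) | OUT=(all ⊤)
  B1: | IN=(all ⊤) | OUT={f:-3; rest ⊤}
  B2: | IN={f:-3; rest ⊤} | OUT={b:9, f:-3; rest ⊤}
  B3: | IN={b:9, f:-3; rest ⊤} | OUT={b:9, f:2; rest ⊤}
  B4: | IN={b:9, f:2; rest ⊤} | OUT={b:9, f:2; rest ⊤}
  B5: | IN={b:9, f:2; rest ⊤} | OUT={b:9, c:18, e:4, f:4; rest ⊤}
  B6: | IN={b:9, c:18, e:4, f:4; rest ⊤} | OUT={b:9, c:18, e:9, f:4; rest ⊤}

Merge at B6: IN[B6] = OUT[B5] = {a: ⊤, b: 9, c: 18, d: ⊤, e: 4, f: 4}
Applying B6's transfer function to that IN value gives OUT[B6] (row B6 above).

Answer: {a: ⊤, b: 9, c: 18, d: ⊤, e: 9, f: 4}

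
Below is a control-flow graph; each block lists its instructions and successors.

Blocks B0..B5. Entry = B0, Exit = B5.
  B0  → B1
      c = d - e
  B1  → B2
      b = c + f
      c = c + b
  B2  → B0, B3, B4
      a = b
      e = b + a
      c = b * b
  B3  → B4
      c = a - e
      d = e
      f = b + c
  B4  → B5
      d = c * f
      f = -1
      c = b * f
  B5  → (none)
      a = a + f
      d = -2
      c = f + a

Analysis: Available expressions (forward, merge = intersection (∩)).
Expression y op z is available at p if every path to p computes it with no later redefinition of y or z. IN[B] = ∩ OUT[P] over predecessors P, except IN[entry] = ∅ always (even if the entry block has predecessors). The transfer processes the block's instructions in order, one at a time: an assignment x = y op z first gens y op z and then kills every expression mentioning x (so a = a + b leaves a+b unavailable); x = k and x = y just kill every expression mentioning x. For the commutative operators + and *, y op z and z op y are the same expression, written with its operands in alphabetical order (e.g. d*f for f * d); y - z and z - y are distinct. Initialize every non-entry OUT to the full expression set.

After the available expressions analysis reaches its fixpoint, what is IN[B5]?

Converged values:
  B0:  IN={}  OUT={d-e}
  B1:  IN={d-e}  OUT={d-e}
  B2:  IN={d-e}  OUT={a+b, b*b}
  B3:  IN={a+b, b*b}  OUT={a+b, a-e, b*b, b+c}
  B4:  IN={a+b, b*b}  OUT={a+b, b*b, b*f}
  B5:  IN={a+b, b*b, b*f}  OUT={a+f, b*b, b*f}

Merge at B5: IN[B5] = OUT[B4] = {a+b, b*b, b*f}

Answer: {a+b, b*b, b*f}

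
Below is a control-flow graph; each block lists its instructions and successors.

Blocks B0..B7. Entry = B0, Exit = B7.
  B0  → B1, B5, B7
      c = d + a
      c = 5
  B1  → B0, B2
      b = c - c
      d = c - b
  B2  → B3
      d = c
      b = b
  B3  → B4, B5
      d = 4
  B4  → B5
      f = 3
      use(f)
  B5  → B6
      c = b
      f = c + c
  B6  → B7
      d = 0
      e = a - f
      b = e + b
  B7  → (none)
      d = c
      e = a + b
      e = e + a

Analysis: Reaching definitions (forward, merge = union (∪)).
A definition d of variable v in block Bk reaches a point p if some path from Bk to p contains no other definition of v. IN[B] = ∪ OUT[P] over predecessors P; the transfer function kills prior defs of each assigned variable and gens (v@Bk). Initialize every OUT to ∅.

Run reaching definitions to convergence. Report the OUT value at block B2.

Per-block solution:
  B0: | IN={b@B1, c@B0, d@B1} | OUT={b@B1, c@B0, d@B1}
  B1: | IN={b@B1, c@B0, d@B1} | OUT={b@B1, c@B0, d@B1}
  B2: | IN={b@B1, c@B0, d@B1} | OUT={b@B2, c@B0, d@B2}
  B3: | IN={b@B2, c@B0, d@B2} | OUT={b@B2, c@B0, d@B3}
  B4: | IN={b@B2, c@B0, d@B3} | OUT={b@B2, c@B0, d@B3, f@B4}
  B5: | IN={b@B1, b@B2, c@B0, d@B1, d@B3, f@B4} | OUT={b@B1, b@B2, c@B5, d@B1, d@B3, f@B5}
  B6: | IN={b@B1, b@B2, c@B5, d@B1, d@B3, f@B5} | OUT={b@B6, c@B5, d@B6, e@B6, f@B5}
  B7: | IN={b@B1, b@B6, c@B0, c@B5, d@B1, d@B6, e@B6, f@B5} | OUT={b@B1, b@B6, c@B0, c@B5, d@B7, e@B7, f@B5}

Merge at B2: IN[B2] = OUT[B1] = {b@B1, c@B0, d@B1}
Applying B2's transfer function to that IN value gives OUT[B2] (row B2 above).

Answer: {b@B2, c@B0, d@B2}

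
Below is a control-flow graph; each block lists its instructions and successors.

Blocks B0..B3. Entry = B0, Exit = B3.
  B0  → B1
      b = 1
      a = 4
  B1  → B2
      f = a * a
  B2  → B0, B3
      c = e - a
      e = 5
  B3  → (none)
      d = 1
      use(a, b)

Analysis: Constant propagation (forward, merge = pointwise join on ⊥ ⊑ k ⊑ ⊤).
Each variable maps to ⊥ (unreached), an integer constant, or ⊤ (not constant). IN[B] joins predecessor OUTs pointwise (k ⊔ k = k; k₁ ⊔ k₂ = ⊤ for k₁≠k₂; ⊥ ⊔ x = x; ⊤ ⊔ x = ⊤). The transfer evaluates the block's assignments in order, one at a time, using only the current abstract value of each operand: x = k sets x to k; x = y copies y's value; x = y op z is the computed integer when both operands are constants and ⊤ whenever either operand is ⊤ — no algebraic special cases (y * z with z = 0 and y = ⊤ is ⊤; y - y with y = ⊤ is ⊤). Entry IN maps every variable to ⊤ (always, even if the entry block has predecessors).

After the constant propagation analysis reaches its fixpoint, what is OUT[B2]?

Fixpoint table:
  B0:   IN=(all ⊤)   OUT={a:4, b:1; rest ⊤}
  B1:   IN={a:4, b:1; rest ⊤}   OUT={a:4, b:1, f:16; rest ⊤}
  B2:   IN={a:4, b:1, f:16; rest ⊤}   OUT={a:4, b:1, e:5, f:16; rest ⊤}
  B3:   IN={a:4, b:1, e:5, f:16; rest ⊤}   OUT={a:4, b:1, d:1, e:5, f:16; rest ⊤}

Merge at B2: IN[B2] = OUT[B1] = {a: 4, b: 1, c: ⊤, d: ⊤, e: ⊤, f: 16}
Applying B2's transfer function to that IN value gives OUT[B2] (row B2 above).

Answer: {a: 4, b: 1, c: ⊤, d: ⊤, e: 5, f: 16}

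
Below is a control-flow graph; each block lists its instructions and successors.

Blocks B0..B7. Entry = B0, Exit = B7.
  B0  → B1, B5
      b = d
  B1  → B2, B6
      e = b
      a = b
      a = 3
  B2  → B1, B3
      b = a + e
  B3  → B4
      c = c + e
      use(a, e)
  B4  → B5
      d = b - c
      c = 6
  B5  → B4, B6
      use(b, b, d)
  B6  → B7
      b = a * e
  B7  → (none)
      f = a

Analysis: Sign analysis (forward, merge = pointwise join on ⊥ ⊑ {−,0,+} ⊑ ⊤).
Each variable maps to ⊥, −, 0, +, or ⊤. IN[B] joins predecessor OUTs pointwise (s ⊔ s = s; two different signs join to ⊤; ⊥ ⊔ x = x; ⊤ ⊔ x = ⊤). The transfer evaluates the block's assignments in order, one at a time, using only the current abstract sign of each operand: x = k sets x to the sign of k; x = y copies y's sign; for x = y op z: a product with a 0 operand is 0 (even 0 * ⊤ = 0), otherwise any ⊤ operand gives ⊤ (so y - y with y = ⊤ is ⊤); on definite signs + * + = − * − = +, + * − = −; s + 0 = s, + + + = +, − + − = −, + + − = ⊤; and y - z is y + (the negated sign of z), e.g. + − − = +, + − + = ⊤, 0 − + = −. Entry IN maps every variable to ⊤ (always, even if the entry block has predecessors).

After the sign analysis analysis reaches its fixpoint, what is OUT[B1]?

Per-block solution:
  B0:  IN=(all ⊤)  OUT=(all ⊤)
  B1:  IN=(all ⊤)  OUT={a:+; rest ⊤}
  B2:  IN={a:+; rest ⊤}  OUT={a:+; rest ⊤}
  B3:  IN={a:+; rest ⊤}  OUT={a:+; rest ⊤}
  B4:  IN=(all ⊤)  OUT={c:+; rest ⊤}
  B5:  IN=(all ⊤)  OUT=(all ⊤)
  B6:  IN=(all ⊤)  OUT=(all ⊤)
  B7:  IN=(all ⊤)  OUT=(all ⊤)

Merge at B1: IN[B1] = OUT[B0] ⊔ OUT[B2] = {a: ⊤, b: ⊤, c: ⊤, d: ⊤, e: ⊤, f: ⊤}
Applying B1's transfer function to that IN value gives OUT[B1] (row B1 above).

Answer: {a: +, b: ⊤, c: ⊤, d: ⊤, e: ⊤, f: ⊤}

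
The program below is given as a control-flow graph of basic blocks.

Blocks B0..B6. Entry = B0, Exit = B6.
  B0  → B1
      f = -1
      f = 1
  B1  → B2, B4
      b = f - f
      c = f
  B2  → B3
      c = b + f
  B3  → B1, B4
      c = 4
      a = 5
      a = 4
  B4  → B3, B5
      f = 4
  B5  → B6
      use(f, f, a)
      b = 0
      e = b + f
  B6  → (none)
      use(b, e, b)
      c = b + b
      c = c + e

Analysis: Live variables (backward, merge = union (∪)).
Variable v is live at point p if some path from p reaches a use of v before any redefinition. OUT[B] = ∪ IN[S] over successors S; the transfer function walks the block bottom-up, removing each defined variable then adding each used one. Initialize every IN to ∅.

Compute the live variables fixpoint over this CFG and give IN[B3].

Fixpoint table:
  B0: | IN={a} | OUT={a, f}
  B1: | IN={a, f} | OUT={a, b, f}
  B2: | IN={b, f} | OUT={f}
  B3: | IN={f} | OUT={a, f}
  B4: | IN={a} | OUT={a, f}
  B5: | IN={a, f} | OUT={b, e}
  B6: | IN={b, e} | OUT={}

Merge at B3: OUT[B3] = IN[B1] ⊔ IN[B4] = {a, f}
Applying B3's transfer function to that OUT value gives IN[B3] (row B3 above).

Answer: {f}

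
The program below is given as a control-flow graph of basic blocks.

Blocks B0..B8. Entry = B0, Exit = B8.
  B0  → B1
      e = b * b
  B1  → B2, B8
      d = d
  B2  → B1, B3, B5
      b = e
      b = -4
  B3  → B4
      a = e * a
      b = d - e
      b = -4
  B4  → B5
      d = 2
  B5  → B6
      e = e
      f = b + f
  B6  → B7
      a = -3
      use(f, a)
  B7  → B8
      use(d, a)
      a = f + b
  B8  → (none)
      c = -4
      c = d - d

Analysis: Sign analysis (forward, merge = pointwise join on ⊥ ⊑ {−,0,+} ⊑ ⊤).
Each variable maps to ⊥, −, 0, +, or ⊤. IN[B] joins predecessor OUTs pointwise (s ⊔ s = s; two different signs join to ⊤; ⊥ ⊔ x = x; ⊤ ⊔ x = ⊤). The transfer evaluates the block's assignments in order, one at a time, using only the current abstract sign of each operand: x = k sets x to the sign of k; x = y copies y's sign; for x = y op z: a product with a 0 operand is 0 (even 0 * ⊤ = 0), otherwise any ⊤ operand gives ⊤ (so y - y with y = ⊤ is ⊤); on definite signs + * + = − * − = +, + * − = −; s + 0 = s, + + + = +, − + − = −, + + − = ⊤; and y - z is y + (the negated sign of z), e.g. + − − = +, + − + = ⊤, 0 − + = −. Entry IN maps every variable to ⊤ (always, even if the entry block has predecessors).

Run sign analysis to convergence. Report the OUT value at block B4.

Answer: {a: ⊤, b: -, c: ⊤, d: +, e: ⊤, f: ⊤}

Working:
Fixpoint table:
  B0: | IN=(all ⊤) | OUT=(all ⊤)
  B1: | IN=(all ⊤) | OUT=(all ⊤)
  B2: | IN=(all ⊤) | OUT={b:-; rest ⊤}
  B3: | IN={b:-; rest ⊤} | OUT={b:-; rest ⊤}
  B4: | IN={b:-; rest ⊤} | OUT={b:-, d:+; rest ⊤}
  B5: | IN={b:-; rest ⊤} | OUT={b:-; rest ⊤}
  B6: | IN={b:-; rest ⊤} | OUT={a:-, b:-; rest ⊤}
  B7: | IN={a:-, b:-; rest ⊤} | OUT={b:-; rest ⊤}
  B8: | IN=(all ⊤) | OUT=(all ⊤)

Merge at B4: IN[B4] = OUT[B3] = {a: ⊤, b: -, c: ⊤, d: ⊤, e: ⊤, f: ⊤}
Applying B4's transfer function to that IN value gives OUT[B4] (row B4 above).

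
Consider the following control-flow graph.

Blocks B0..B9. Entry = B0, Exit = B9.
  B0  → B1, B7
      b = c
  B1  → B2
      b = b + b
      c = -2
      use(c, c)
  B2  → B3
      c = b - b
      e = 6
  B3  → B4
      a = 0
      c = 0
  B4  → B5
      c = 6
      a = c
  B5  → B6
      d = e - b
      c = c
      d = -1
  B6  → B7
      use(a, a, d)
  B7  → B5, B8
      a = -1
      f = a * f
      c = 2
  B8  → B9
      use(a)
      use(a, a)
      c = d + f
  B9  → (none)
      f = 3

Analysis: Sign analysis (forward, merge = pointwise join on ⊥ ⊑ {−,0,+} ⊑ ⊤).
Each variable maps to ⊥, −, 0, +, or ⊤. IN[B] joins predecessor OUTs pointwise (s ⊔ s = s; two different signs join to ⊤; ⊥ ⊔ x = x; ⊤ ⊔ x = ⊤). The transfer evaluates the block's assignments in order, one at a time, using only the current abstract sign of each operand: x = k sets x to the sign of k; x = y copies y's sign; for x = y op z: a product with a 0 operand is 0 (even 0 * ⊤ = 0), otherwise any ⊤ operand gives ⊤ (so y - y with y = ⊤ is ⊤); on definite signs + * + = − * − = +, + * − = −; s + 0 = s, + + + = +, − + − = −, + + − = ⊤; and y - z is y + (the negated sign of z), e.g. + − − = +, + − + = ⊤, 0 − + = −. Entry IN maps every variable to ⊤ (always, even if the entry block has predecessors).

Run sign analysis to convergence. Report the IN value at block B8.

Answer: {a: -, b: ⊤, c: +, d: ⊤, e: ⊤, f: ⊤}

Derivation:
Per-block solution:
  B0:   IN=(all ⊤)   OUT=(all ⊤)
  B1:   IN=(all ⊤)   OUT={c:-; rest ⊤}
  B2:   IN={c:-; rest ⊤}   OUT={e:+; rest ⊤}
  B3:   IN={e:+; rest ⊤}   OUT={a:0, c:0, e:+; rest ⊤}
  B4:   IN={a:0, c:0, e:+; rest ⊤}   OUT={a:+, c:+, e:+; rest ⊤}
  B5:   IN={c:+; rest ⊤}   OUT={c:+, d:-; rest ⊤}
  B6:   IN={c:+, d:-; rest ⊤}   OUT={c:+, d:-; rest ⊤}
  B7:   IN=(all ⊤)   OUT={a:-, c:+; rest ⊤}
  B8:   IN={a:-, c:+; rest ⊤}   OUT={a:-; rest ⊤}
  B9:   IN={a:-; rest ⊤}   OUT={a:-, f:+; rest ⊤}

Merge at B8: IN[B8] = OUT[B7] = {a: -, b: ⊤, c: +, d: ⊤, e: ⊤, f: ⊤}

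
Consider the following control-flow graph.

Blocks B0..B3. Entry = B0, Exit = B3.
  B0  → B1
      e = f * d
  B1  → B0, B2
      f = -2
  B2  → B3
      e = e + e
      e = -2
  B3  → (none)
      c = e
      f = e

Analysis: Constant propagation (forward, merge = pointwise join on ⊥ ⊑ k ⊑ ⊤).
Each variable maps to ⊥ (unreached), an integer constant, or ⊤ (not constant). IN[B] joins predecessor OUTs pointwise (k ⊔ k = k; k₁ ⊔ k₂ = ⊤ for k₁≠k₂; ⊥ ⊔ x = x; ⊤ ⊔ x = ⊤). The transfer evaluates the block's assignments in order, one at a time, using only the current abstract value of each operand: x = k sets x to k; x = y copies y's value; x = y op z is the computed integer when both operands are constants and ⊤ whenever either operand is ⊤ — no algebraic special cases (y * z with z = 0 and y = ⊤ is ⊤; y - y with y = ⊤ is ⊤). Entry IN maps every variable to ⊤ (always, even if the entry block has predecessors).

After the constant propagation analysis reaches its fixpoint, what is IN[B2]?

Answer: {a: ⊤, b: ⊤, c: ⊤, d: ⊤, e: ⊤, f: -2}

Trace:
Per-block solution:
  B0:   IN=(all ⊤)   OUT=(all ⊤)
  B1:   IN=(all ⊤)   OUT={f:-2; rest ⊤}
  B2:   IN={f:-2; rest ⊤}   OUT={e:-2, f:-2; rest ⊤}
  B3:   IN={e:-2, f:-2; rest ⊤}   OUT={c:-2, e:-2, f:-2; rest ⊤}

Merge at B2: IN[B2] = OUT[B1] = {a: ⊤, b: ⊤, c: ⊤, d: ⊤, e: ⊤, f: -2}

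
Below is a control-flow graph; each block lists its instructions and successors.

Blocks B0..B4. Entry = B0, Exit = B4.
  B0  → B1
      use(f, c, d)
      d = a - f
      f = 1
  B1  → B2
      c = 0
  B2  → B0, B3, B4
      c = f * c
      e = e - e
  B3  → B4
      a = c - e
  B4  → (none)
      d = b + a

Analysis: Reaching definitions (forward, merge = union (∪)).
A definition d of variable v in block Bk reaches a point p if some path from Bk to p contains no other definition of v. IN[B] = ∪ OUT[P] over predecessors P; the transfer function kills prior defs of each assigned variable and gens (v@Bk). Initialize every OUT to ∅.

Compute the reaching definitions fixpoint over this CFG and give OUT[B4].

Answer: {a@B3, c@B2, d@B4, e@B2, f@B0}

Trace:
Converged values:
  B0:  IN={c@B2, d@B0, e@B2, f@B0}  OUT={c@B2, d@B0, e@B2, f@B0}
  B1:  IN={c@B2, d@B0, e@B2, f@B0}  OUT={c@B1, d@B0, e@B2, f@B0}
  B2:  IN={c@B1, d@B0, e@B2, f@B0}  OUT={c@B2, d@B0, e@B2, f@B0}
  B3:  IN={c@B2, d@B0, e@B2, f@B0}  OUT={a@B3, c@B2, d@B0, e@B2, f@B0}
  B4:  IN={a@B3, c@B2, d@B0, e@B2, f@B0}  OUT={a@B3, c@B2, d@B4, e@B2, f@B0}

Merge at B4: IN[B4] = OUT[B2] ⊔ OUT[B3] = {a@B3, c@B2, d@B0, e@B2, f@B0}
Applying B4's transfer function to that IN value gives OUT[B4] (row B4 above).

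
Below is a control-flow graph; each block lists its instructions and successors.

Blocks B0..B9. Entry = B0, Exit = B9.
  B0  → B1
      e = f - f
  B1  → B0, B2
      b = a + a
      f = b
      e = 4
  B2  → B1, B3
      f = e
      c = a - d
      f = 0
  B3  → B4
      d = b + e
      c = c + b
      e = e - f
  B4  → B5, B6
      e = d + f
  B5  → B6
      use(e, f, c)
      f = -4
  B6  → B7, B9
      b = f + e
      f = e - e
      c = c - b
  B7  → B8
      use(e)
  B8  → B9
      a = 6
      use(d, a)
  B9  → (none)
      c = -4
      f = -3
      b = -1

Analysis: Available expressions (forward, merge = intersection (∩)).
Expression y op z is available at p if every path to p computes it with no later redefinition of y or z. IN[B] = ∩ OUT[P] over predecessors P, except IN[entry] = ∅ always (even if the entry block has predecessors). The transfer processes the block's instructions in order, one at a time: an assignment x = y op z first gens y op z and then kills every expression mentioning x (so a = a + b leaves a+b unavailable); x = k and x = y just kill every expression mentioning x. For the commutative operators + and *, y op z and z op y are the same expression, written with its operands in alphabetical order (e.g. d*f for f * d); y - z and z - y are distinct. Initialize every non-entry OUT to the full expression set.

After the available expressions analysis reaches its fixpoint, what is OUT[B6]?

Answer: {a+a, e-e}

Working:
Converged values:
  B0:   IN={}   OUT={f-f}
  B1:   IN={}   OUT={a+a}
  B2:   IN={a+a}   OUT={a+a, a-d}
  B3:   IN={a+a, a-d}   OUT={a+a}
  B4:   IN={a+a}   OUT={a+a, d+f}
  B5:   IN={a+a, d+f}   OUT={a+a}
  B6:   IN={a+a}   OUT={a+a, e-e}
  B7:   IN={a+a, e-e}   OUT={a+a, e-e}
  B8:   IN={a+a, e-e}   OUT={e-e}
  B9:   IN={e-e}   OUT={e-e}

Merge at B6: IN[B6] = OUT[B4] ∩ OUT[B5] = {a+a}
Applying B6's transfer function to that IN value gives OUT[B6] (row B6 above).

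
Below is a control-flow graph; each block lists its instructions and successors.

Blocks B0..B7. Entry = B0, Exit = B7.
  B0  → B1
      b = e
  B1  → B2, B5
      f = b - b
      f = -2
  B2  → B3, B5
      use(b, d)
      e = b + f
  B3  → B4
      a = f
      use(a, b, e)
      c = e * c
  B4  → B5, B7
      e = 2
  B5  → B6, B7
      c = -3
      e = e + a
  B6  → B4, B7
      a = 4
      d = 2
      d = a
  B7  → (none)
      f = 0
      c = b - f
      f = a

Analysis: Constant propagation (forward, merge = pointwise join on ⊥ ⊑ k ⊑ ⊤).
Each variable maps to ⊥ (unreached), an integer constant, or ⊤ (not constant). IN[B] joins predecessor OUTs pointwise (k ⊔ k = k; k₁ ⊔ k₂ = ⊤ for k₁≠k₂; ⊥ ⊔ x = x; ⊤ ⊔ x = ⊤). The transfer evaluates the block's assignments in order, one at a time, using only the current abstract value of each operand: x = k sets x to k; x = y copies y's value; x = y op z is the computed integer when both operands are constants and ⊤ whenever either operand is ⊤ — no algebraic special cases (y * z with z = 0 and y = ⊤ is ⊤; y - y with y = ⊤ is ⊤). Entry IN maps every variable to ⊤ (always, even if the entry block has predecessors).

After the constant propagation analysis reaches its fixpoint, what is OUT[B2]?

Answer: {a: ⊤, b: ⊤, c: ⊤, d: ⊤, e: ⊤, f: -2}

Trace:
Per-block solution:
  B0:   IN=(all ⊤)   OUT=(all ⊤)
  B1:   IN=(all ⊤)   OUT={f:-2; rest ⊤}
  B2:   IN={f:-2; rest ⊤}   OUT={f:-2; rest ⊤}
  B3:   IN={f:-2; rest ⊤}   OUT={a:-2, f:-2; rest ⊤}
  B4:   IN={f:-2; rest ⊤}   OUT={e:2, f:-2; rest ⊤}
  B5:   IN={f:-2; rest ⊤}   OUT={c:-3, f:-2; rest ⊤}
  B6:   IN={c:-3, f:-2; rest ⊤}   OUT={a:4, c:-3, d:4, f:-2; rest ⊤}
  B7:   IN={f:-2; rest ⊤}   OUT=(all ⊤)

Merge at B2: IN[B2] = OUT[B1] = {a: ⊤, b: ⊤, c: ⊤, d: ⊤, e: ⊤, f: -2}
Applying B2's transfer function to that IN value gives OUT[B2] (row B2 above).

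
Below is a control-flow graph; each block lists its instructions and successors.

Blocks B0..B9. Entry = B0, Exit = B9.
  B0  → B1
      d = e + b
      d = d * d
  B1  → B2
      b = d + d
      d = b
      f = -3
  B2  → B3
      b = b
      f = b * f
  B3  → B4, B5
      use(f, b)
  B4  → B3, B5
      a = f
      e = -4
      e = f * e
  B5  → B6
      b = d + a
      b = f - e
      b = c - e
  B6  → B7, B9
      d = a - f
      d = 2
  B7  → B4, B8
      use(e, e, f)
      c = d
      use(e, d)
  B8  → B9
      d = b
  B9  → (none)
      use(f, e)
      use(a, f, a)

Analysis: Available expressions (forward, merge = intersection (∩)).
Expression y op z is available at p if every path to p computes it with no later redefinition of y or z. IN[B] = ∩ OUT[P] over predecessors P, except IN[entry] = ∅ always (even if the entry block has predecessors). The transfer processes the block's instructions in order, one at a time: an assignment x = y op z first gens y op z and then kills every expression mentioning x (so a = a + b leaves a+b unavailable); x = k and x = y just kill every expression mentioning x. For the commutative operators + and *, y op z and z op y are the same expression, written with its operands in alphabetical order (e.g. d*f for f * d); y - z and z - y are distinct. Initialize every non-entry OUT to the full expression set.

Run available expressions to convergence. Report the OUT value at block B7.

Per-block solution:
  B0: | IN={} | OUT={b+e}
  B1: | IN={b+e} | OUT={}
  B2: | IN={} | OUT={}
  B3: | IN={} | OUT={}
  B4: | IN={} | OUT={}
  B5: | IN={} | OUT={a+d, c-e, f-e}
  B6: | IN={a+d, c-e, f-e} | OUT={a-f, c-e, f-e}
  B7: | IN={a-f, c-e, f-e} | OUT={a-f, f-e}
  B8: | IN={a-f, f-e} | OUT={a-f, f-e}
  B9: | IN={a-f, f-e} | OUT={a-f, f-e}

Merge at B7: IN[B7] = OUT[B6] = {a-f, c-e, f-e}
Applying B7's transfer function to that IN value gives OUT[B7] (row B7 above).

Answer: {a-f, f-e}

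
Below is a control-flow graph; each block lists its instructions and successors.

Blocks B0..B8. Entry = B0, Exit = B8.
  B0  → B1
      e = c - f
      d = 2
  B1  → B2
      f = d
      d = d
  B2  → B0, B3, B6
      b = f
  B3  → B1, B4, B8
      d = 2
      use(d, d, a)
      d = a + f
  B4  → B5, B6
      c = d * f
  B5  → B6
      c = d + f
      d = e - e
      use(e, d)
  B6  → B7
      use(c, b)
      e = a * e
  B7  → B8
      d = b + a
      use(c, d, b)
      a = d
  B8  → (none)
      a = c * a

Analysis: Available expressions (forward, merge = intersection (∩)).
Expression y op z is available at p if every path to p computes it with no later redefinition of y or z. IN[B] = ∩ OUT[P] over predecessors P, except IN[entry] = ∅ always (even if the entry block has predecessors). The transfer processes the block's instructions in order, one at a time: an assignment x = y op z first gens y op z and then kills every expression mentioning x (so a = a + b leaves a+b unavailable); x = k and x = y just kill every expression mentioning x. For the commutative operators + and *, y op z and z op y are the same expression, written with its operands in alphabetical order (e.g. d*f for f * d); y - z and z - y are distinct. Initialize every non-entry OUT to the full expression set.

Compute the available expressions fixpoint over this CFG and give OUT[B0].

Answer: {c-f}

Derivation:
Converged values:
  B0:   IN={}   OUT={c-f}
  B1:   IN={}   OUT={}
  B2:   IN={}   OUT={}
  B3:   IN={}   OUT={a+f}
  B4:   IN={a+f}   OUT={a+f, d*f}
  B5:   IN={a+f, d*f}   OUT={a+f, e-e}
  B6:   IN={}   OUT={}
  B7:   IN={}   OUT={}
  B8:   IN={}   OUT={}

Merge at B0 (entry node, so the boundary value {} is joined with the incoming edge(s)): IN[B0] = {} ∩ OUT[B2] = {}
Applying B0's transfer function to that IN value gives OUT[B0] (row B0 above).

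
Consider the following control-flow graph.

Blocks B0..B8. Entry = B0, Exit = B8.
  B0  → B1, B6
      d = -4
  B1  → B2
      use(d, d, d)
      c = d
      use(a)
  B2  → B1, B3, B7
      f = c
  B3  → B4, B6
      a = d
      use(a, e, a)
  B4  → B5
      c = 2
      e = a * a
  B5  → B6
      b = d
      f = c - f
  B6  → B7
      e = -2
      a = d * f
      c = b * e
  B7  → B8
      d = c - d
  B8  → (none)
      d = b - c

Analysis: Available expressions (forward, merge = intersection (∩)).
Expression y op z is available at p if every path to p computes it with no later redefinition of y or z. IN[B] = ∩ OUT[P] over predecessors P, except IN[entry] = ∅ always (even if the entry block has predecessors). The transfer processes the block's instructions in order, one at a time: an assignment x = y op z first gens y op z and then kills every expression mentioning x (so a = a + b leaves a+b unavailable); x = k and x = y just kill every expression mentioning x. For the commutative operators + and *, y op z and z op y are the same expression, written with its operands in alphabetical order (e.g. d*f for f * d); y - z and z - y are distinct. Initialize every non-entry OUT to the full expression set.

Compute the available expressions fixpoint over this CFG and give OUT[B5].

Answer: {a*a}

Working:
Fixpoint table:
  B0:  IN={}  OUT={}
  B1:  IN={}  OUT={}
  B2:  IN={}  OUT={}
  B3:  IN={}  OUT={}
  B4:  IN={}  OUT={a*a}
  B5:  IN={a*a}  OUT={a*a}
  B6:  IN={}  OUT={b*e, d*f}
  B7:  IN={}  OUT={}
  B8:  IN={}  OUT={b-c}

Merge at B5: IN[B5] = OUT[B4] = {a*a}
Applying B5's transfer function to that IN value gives OUT[B5] (row B5 above).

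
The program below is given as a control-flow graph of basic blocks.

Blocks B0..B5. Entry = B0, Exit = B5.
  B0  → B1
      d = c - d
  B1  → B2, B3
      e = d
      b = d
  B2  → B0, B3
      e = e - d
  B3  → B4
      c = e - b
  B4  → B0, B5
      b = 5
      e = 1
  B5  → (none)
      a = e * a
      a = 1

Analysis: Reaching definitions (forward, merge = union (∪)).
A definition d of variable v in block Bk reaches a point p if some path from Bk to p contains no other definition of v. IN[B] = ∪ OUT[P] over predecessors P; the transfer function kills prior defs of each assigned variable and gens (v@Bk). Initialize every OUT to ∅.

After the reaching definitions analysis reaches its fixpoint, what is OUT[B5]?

Answer: {a@B5, b@B4, c@B3, d@B0, e@B4}

Derivation:
Converged values:
  B0: | IN={b@B1, b@B4, c@B3, d@B0, e@B2, e@B4} | OUT={b@B1, b@B4, c@B3, d@B0, e@B2, e@B4}
  B1: | IN={b@B1, b@B4, c@B3, d@B0, e@B2, e@B4} | OUT={b@B1, c@B3, d@B0, e@B1}
  B2: | IN={b@B1, c@B3, d@B0, e@B1} | OUT={b@B1, c@B3, d@B0, e@B2}
  B3: | IN={b@B1, c@B3, d@B0, e@B1, e@B2} | OUT={b@B1, c@B3, d@B0, e@B1, e@B2}
  B4: | IN={b@B1, c@B3, d@B0, e@B1, e@B2} | OUT={b@B4, c@B3, d@B0, e@B4}
  B5: | IN={b@B4, c@B3, d@B0, e@B4} | OUT={a@B5, b@B4, c@B3, d@B0, e@B4}

Merge at B5: IN[B5] = OUT[B4] = {b@B4, c@B3, d@B0, e@B4}
Applying B5's transfer function to that IN value gives OUT[B5] (row B5 above).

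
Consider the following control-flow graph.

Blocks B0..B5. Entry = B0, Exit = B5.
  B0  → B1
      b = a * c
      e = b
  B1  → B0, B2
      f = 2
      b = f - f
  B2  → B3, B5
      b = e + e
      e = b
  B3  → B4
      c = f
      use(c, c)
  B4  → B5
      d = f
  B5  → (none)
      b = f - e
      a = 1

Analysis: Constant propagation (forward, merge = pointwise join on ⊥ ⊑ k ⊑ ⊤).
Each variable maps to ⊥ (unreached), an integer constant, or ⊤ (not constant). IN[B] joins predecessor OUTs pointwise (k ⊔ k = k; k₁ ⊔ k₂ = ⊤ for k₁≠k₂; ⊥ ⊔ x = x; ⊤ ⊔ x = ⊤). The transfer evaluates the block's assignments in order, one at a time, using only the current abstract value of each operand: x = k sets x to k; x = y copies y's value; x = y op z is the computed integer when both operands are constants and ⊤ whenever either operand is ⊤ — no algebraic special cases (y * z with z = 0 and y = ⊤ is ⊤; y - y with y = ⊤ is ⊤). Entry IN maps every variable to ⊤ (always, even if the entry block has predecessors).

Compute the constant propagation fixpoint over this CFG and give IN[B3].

Answer: {a: ⊤, b: ⊤, c: ⊤, d: ⊤, e: ⊤, f: 2}

Working:
Per-block solution:
  B0: | IN=(all ⊤) | OUT=(all ⊤)
  B1: | IN=(all ⊤) | OUT={b:0, f:2; rest ⊤}
  B2: | IN={b:0, f:2; rest ⊤} | OUT={f:2; rest ⊤}
  B3: | IN={f:2; rest ⊤} | OUT={c:2, f:2; rest ⊤}
  B4: | IN={c:2, f:2; rest ⊤} | OUT={c:2, d:2, f:2; rest ⊤}
  B5: | IN={f:2; rest ⊤} | OUT={a:1, f:2; rest ⊤}

Merge at B3: IN[B3] = OUT[B2] = {a: ⊤, b: ⊤, c: ⊤, d: ⊤, e: ⊤, f: 2}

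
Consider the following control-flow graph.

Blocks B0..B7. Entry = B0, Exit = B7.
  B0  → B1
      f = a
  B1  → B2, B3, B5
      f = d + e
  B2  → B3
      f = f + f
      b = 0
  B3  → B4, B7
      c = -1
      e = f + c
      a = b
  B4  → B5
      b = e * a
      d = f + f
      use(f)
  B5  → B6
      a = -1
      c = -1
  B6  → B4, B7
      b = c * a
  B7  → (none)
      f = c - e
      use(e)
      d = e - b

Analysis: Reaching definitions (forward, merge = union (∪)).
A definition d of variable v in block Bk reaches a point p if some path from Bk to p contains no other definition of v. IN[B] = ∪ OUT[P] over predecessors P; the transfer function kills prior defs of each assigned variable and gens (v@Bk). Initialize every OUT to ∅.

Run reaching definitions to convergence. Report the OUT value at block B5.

Fixpoint table:
  B0: | IN={} | OUT={f@B0}
  B1: | IN={f@B0} | OUT={f@B1}
  B2: | IN={f@B1} | OUT={b@B2, f@B2}
  B3: | IN={b@B2, f@B1, f@B2} | OUT={a@B3, b@B2, c@B3, e@B3, f@B1, f@B2}
  B4: | IN={a@B3, a@B5, b@B2, b@B6, c@B3, c@B5, d@B4, e@B3, f@B1, f@B2} | OUT={a@B3, a@B5, b@B4, c@B3, c@B5, d@B4, e@B3, f@B1, f@B2}
  B5: | IN={a@B3, a@B5, b@B4, c@B3, c@B5, d@B4, e@B3, f@B1, f@B2} | OUT={a@B5, b@B4, c@B5, d@B4, e@B3, f@B1, f@B2}
  B6: | IN={a@B5, b@B4, c@B5, d@B4, e@B3, f@B1, f@B2} | OUT={a@B5, b@B6, c@B5, d@B4, e@B3, f@B1, f@B2}
  B7: | IN={a@B3, a@B5, b@B2, b@B6, c@B3, c@B5, d@B4, e@B3, f@B1, f@B2} | OUT={a@B3, a@B5, b@B2, b@B6, c@B3, c@B5, d@B7, e@B3, f@B7}

Merge at B5: IN[B5] = OUT[B1] ⊔ OUT[B4] = {a@B3, a@B5, b@B4, c@B3, c@B5, d@B4, e@B3, f@B1, f@B2}
Applying B5's transfer function to that IN value gives OUT[B5] (row B5 above).

Answer: {a@B5, b@B4, c@B5, d@B4, e@B3, f@B1, f@B2}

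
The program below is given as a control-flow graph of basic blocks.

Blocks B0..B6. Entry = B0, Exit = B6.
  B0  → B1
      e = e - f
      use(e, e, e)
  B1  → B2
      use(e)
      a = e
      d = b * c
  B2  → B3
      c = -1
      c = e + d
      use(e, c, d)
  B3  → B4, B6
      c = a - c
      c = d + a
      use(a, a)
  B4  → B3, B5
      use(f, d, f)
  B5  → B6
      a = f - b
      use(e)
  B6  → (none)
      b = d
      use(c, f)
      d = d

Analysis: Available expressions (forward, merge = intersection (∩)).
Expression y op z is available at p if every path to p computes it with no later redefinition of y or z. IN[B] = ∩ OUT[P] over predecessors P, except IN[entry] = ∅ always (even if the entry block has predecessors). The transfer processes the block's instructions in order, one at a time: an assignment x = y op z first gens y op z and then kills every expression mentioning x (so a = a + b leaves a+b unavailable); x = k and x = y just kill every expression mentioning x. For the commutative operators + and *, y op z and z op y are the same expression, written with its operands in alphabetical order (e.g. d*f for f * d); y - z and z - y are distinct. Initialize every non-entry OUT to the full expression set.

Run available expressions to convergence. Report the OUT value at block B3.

Fixpoint table:
  B0:   IN={}   OUT={}
  B1:   IN={}   OUT={b*c}
  B2:   IN={b*c}   OUT={d+e}
  B3:   IN={d+e}   OUT={a+d, d+e}
  B4:   IN={a+d, d+e}   OUT={a+d, d+e}
  B5:   IN={a+d, d+e}   OUT={d+e, f-b}
  B6:   IN={d+e}   OUT={}

Merge at B3: IN[B3] = OUT[B2] ∩ OUT[B4] = {d+e}
Applying B3's transfer function to that IN value gives OUT[B3] (row B3 above).

Answer: {a+d, d+e}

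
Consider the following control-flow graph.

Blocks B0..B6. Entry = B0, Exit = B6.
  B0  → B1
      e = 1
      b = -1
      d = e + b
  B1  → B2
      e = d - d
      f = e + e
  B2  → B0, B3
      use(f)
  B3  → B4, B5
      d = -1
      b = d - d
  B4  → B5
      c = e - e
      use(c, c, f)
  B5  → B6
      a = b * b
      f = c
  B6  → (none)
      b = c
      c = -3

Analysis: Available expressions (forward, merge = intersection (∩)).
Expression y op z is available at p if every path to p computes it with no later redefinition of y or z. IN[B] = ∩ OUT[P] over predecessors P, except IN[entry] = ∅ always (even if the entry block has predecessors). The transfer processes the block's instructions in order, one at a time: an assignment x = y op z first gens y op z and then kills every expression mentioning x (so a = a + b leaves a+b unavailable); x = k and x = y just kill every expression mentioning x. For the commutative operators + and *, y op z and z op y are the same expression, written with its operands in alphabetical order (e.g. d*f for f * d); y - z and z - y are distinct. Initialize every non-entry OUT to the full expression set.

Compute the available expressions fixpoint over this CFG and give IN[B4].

Fixpoint table:
  B0: | IN={} | OUT={b+e}
  B1: | IN={b+e} | OUT={d-d, e+e}
  B2: | IN={d-d, e+e} | OUT={d-d, e+e}
  B3: | IN={d-d, e+e} | OUT={d-d, e+e}
  B4: | IN={d-d, e+e} | OUT={d-d, e+e, e-e}
  B5: | IN={d-d, e+e} | OUT={b*b, d-d, e+e}
  B6: | IN={b*b, d-d, e+e} | OUT={d-d, e+e}

Merge at B4: IN[B4] = OUT[B3] = {d-d, e+e}

Answer: {d-d, e+e}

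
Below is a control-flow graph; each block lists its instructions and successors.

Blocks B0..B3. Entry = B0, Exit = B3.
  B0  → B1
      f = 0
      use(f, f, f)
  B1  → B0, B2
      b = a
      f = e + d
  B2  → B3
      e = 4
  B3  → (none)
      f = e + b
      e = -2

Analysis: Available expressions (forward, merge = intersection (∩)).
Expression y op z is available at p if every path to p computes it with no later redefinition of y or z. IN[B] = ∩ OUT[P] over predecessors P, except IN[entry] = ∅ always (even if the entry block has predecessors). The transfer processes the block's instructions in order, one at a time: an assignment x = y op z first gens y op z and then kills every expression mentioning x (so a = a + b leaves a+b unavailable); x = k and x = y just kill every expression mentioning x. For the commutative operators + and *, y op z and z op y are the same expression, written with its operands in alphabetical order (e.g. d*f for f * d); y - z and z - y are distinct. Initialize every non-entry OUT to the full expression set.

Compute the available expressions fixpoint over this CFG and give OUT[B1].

Answer: {d+e}

Trace:
Converged values:
  B0:  IN={}  OUT={}
  B1:  IN={}  OUT={d+e}
  B2:  IN={d+e}  OUT={}
  B3:  IN={}  OUT={}

Merge at B1: IN[B1] = OUT[B0] = {}
Applying B1's transfer function to that IN value gives OUT[B1] (row B1 above).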